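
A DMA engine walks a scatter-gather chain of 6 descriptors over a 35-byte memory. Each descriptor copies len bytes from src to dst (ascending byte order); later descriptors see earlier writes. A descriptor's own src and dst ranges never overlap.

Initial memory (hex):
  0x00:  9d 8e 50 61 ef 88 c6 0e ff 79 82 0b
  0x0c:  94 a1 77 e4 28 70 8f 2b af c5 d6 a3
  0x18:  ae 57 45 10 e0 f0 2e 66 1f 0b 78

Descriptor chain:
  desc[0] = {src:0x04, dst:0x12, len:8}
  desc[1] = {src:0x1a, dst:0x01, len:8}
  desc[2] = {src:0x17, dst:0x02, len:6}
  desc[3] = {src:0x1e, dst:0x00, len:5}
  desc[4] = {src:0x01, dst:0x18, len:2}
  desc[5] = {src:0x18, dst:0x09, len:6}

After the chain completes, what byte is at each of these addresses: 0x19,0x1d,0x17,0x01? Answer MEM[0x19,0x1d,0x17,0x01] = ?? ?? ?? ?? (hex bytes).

D0: mem[0x12..0x19] <- [ef 88 c6 0e ff 79 82 0b]
D1: mem[0x01..0x08] <- [45 10 e0 f0 2e 66 1f 0b]
D2: mem[0x02..0x07] <- [79 82 0b 45 10 e0]
D3: mem[0x00..0x04] <- [2e 66 1f 0b 78]
D4: mem[0x18..0x19] <- [66 1f]
D5: mem[0x09..0x0e] <- [66 1f 45 10 e0 f0]
query mem[0x19]=0x1f, mem[0x1d]=0xf0, mem[0x17]=0x79, mem[0x01]=0x66

MEM[0x19,0x1d,0x17,0x01] = 1f f0 79 66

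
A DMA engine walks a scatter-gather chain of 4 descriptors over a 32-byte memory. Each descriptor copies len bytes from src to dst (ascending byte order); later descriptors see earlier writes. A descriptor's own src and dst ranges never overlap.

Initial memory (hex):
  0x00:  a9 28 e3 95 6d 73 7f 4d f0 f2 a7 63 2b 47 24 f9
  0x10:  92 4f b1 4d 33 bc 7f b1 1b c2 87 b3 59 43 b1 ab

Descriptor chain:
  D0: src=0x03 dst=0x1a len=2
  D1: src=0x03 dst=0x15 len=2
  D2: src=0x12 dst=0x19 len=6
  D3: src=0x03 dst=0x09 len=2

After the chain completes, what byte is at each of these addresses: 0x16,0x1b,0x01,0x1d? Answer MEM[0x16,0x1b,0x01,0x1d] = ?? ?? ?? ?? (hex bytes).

MEM[0x16,0x1b,0x01,0x1d] = 6d 33 28 6d

[0] 0x03->0x1a len=2 : 95 6d
[1] 0x03->0x15 len=2 : 95 6d
[2] 0x12->0x19 len=6 : b1 4d 33 95 6d b1
[3] 0x03->0x09 len=2 : 95 6d
query mem[0x16]=0x6d, mem[0x1b]=0x33, mem[0x01]=0x28, mem[0x1d]=0x6d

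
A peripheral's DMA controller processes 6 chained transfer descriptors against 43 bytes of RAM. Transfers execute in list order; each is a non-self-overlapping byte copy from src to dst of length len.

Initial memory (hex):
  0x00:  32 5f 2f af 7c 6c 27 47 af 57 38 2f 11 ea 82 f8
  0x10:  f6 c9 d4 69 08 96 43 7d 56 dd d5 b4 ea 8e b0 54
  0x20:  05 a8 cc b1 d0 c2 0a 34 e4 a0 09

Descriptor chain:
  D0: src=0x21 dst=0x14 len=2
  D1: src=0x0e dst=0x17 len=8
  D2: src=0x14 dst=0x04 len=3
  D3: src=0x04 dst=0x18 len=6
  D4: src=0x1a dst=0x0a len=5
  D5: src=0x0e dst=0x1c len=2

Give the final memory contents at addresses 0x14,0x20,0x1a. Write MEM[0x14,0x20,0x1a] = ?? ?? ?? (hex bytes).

  after D0: wrote 2B at 0x14 = a8cc
  after D1: wrote 8B at 0x17 = 82f8f6c9d469a8cc
  after D2: wrote 3B at 0x04 = a8cc43
  after D3: wrote 6B at 0x18 = a8cc4347af57
  after D4: wrote 5B at 0x0a = 4347af57cc
  after D5: wrote 2B at 0x1c = ccf8
query mem[0x14]=0xa8, mem[0x20]=0x05, mem[0x1a]=0x43

MEM[0x14,0x20,0x1a] = a8 05 43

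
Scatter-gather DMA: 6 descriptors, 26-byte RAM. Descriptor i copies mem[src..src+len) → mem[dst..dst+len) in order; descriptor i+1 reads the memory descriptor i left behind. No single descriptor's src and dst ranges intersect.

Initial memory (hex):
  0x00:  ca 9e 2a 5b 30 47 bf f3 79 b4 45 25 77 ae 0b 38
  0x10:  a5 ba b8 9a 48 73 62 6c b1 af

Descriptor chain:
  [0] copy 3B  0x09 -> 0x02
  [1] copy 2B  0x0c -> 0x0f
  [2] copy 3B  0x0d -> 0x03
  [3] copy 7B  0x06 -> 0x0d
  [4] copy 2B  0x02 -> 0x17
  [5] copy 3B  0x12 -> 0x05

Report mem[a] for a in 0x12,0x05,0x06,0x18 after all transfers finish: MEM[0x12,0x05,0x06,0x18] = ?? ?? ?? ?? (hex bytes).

D0: mem[0x02..0x04] <- [b4 45 25]
D1: mem[0x0f..0x10] <- [77 ae]
D2: mem[0x03..0x05] <- [ae 0b 77]
D3: mem[0x0d..0x13] <- [bf f3 79 b4 45 25 77]
D4: mem[0x17..0x18] <- [b4 ae]
D5: mem[0x05..0x07] <- [25 77 48]
query mem[0x12]=0x25, mem[0x05]=0x25, mem[0x06]=0x77, mem[0x18]=0xae

MEM[0x12,0x05,0x06,0x18] = 25 25 77 ae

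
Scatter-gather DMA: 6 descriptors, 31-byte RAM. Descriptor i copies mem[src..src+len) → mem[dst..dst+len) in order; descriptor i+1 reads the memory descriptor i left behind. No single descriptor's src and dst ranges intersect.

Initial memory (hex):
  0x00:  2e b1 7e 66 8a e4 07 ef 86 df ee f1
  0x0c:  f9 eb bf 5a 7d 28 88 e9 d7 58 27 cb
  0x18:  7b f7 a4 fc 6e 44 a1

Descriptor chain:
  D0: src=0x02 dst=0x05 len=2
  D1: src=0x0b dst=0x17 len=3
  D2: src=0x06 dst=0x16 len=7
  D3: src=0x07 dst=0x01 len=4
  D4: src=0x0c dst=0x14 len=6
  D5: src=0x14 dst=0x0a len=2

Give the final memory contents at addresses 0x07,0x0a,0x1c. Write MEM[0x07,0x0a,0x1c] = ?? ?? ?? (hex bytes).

D0: mem[0x05..0x06] <- [7e 66]
D1: mem[0x17..0x19] <- [f1 f9 eb]
D2: mem[0x16..0x1c] <- [66 ef 86 df ee f1 f9]
D3: mem[0x01..0x04] <- [ef 86 df ee]
D4: mem[0x14..0x19] <- [f9 eb bf 5a 7d 28]
D5: mem[0x0a..0x0b] <- [f9 eb]
query mem[0x07]=0xef, mem[0x0a]=0xf9, mem[0x1c]=0xf9

MEM[0x07,0x0a,0x1c] = ef f9 f9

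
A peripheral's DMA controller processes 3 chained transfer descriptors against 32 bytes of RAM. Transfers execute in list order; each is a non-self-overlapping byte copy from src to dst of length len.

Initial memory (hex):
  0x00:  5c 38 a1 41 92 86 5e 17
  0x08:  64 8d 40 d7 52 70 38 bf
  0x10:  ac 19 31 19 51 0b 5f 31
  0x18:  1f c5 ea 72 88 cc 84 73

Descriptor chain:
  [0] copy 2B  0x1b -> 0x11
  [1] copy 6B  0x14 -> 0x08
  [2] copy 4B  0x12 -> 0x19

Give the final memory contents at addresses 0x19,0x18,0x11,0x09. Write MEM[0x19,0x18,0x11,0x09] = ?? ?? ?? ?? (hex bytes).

MEM[0x19,0x18,0x11,0x09] = 88 1f 72 0b

#0 dst[0x11+2] := {0x72,0x88}
#1 dst[0x08+6] := {0x51,0x0b,0x5f,0x31,0x1f,0xc5}
#2 dst[0x19+4] := {0x88,0x19,0x51,0x0b}
query mem[0x19]=0x88, mem[0x18]=0x1f, mem[0x11]=0x72, mem[0x09]=0x0b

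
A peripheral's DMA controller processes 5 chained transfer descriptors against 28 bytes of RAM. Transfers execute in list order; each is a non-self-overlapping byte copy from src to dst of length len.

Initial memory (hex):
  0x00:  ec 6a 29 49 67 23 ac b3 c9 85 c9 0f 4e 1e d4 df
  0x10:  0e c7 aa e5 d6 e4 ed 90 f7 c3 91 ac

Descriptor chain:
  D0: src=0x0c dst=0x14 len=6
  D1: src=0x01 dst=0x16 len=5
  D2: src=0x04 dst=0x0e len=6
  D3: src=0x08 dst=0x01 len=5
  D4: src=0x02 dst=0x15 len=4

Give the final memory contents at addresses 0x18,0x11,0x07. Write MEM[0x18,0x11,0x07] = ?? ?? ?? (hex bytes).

MEM[0x18,0x11,0x07] = 4e b3 b3

D0: mem[0x14..0x19] <- [4e 1e d4 df 0e c7]
D1: mem[0x16..0x1a] <- [6a 29 49 67 23]
D2: mem[0x0e..0x13] <- [67 23 ac b3 c9 85]
D3: mem[0x01..0x05] <- [c9 85 c9 0f 4e]
D4: mem[0x15..0x18] <- [85 c9 0f 4e]
query mem[0x18]=0x4e, mem[0x11]=0xb3, mem[0x07]=0xb3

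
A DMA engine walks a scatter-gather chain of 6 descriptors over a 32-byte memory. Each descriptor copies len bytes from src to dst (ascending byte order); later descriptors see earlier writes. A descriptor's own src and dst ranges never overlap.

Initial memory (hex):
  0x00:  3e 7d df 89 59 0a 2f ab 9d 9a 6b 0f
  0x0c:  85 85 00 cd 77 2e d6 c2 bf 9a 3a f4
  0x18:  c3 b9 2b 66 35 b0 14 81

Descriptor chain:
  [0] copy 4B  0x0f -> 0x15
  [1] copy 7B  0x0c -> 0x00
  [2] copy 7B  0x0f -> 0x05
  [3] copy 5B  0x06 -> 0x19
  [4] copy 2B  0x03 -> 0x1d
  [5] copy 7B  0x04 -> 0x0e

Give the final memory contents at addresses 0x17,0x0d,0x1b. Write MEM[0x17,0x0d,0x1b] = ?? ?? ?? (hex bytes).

MEM[0x17,0x0d,0x1b] = 2e 85 d6

[0] 0x0f->0x15 len=4 : cd 77 2e d6
[1] 0x0c->0x00 len=7 : 85 85 00 cd 77 2e d6
[2] 0x0f->0x05 len=7 : cd 77 2e d6 c2 bf cd
[3] 0x06->0x19 len=5 : 77 2e d6 c2 bf
[4] 0x03->0x1d len=2 : cd 77
[5] 0x04->0x0e len=7 : 77 cd 77 2e d6 c2 bf
query mem[0x17]=0x2e, mem[0x0d]=0x85, mem[0x1b]=0xd6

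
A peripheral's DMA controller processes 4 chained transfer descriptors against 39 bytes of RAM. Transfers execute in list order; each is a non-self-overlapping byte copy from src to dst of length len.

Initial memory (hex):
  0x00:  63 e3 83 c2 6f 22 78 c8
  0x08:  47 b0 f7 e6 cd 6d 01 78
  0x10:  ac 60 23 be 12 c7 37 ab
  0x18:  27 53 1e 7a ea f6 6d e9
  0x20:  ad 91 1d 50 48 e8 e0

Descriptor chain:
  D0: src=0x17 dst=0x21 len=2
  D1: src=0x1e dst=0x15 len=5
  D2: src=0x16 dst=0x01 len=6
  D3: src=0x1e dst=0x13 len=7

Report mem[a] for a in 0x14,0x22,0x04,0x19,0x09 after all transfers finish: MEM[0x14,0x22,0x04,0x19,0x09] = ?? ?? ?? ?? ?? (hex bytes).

#0 dst[0x21+2] := {0xab,0x27}
#1 dst[0x15+5] := {0x6d,0xe9,0xad,0xab,0x27}
#2 dst[0x01+6] := {0xe9,0xad,0xab,0x27,0x1e,0x7a}
#3 dst[0x13+7] := {0x6d,0xe9,0xad,0xab,0x27,0x50,0x48}
query mem[0x14]=0xe9, mem[0x22]=0x27, mem[0x04]=0x27, mem[0x19]=0x48, mem[0x09]=0xb0

MEM[0x14,0x22,0x04,0x19,0x09] = e9 27 27 48 b0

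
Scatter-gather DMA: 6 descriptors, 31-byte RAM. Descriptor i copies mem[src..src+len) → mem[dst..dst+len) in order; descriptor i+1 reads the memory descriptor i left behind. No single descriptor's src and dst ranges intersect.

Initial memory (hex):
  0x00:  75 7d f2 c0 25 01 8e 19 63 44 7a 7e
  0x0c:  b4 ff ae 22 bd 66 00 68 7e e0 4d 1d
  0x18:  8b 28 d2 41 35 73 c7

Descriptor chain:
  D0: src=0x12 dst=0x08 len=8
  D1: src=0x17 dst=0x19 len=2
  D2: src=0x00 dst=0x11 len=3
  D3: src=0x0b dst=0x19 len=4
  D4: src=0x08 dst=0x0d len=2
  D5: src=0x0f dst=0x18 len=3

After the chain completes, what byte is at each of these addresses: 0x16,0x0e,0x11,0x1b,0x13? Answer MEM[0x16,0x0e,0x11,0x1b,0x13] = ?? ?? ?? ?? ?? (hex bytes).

D0: mem[0x08..0x0f] <- [00 68 7e e0 4d 1d 8b 28]
D1: mem[0x19..0x1a] <- [1d 8b]
D2: mem[0x11..0x13] <- [75 7d f2]
D3: mem[0x19..0x1c] <- [e0 4d 1d 8b]
D4: mem[0x0d..0x0e] <- [00 68]
D5: mem[0x18..0x1a] <- [28 bd 75]
query mem[0x16]=0x4d, mem[0x0e]=0x68, mem[0x11]=0x75, mem[0x1b]=0x1d, mem[0x13]=0xf2

MEM[0x16,0x0e,0x11,0x1b,0x13] = 4d 68 75 1d f2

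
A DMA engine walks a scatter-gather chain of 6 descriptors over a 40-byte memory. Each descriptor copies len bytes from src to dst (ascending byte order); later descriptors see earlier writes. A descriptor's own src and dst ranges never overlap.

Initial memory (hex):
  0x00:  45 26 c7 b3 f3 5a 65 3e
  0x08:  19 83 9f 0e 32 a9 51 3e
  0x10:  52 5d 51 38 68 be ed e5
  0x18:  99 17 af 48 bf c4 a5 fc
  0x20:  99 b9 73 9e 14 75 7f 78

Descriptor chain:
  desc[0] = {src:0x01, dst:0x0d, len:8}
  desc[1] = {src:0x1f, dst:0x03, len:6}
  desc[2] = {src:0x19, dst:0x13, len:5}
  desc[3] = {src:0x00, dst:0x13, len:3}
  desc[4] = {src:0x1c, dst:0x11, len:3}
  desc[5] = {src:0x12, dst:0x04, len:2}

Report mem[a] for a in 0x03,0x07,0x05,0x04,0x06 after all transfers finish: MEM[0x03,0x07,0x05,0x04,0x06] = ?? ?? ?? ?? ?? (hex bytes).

[0] 0x01->0x0d len=8 : 26 c7 b3 f3 5a 65 3e 19
[1] 0x1f->0x03 len=6 : fc 99 b9 73 9e 14
[2] 0x19->0x13 len=5 : 17 af 48 bf c4
[3] 0x00->0x13 len=3 : 45 26 c7
[4] 0x1c->0x11 len=3 : bf c4 a5
[5] 0x12->0x04 len=2 : c4 a5
query mem[0x03]=0xfc, mem[0x07]=0x9e, mem[0x05]=0xa5, mem[0x04]=0xc4, mem[0x06]=0x73

MEM[0x03,0x07,0x05,0x04,0x06] = fc 9e a5 c4 73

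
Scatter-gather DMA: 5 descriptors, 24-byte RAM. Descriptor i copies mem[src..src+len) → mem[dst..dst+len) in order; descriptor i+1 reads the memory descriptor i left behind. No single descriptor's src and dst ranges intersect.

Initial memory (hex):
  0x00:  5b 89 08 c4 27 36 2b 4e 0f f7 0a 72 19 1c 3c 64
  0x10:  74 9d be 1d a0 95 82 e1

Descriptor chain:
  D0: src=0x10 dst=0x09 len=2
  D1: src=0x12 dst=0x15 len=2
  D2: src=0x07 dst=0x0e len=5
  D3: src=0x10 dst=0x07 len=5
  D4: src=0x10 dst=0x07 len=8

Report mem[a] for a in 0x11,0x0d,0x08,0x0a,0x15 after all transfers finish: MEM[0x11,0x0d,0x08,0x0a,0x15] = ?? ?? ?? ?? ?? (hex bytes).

[0] 0x10->0x09 len=2 : 74 9d
[1] 0x12->0x15 len=2 : be 1d
[2] 0x07->0x0e len=5 : 4e 0f 74 9d 72
[3] 0x10->0x07 len=5 : 74 9d 72 1d a0
[4] 0x10->0x07 len=8 : 74 9d 72 1d a0 be 1d e1
query mem[0x11]=0x9d, mem[0x0d]=0x1d, mem[0x08]=0x9d, mem[0x0a]=0x1d, mem[0x15]=0xbe

MEM[0x11,0x0d,0x08,0x0a,0x15] = 9d 1d 9d 1d be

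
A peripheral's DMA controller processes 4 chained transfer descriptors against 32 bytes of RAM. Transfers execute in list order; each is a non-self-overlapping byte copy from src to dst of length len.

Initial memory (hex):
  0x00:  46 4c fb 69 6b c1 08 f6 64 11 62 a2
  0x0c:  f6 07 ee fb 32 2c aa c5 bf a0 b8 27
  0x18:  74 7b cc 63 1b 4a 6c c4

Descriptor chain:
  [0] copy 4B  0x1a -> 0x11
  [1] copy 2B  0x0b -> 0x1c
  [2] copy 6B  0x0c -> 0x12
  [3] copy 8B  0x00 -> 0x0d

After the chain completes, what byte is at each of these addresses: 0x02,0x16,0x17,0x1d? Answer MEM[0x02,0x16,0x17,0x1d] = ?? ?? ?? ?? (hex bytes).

  after D0: wrote 4B at 0x11 = cc631b4a
  after D1: wrote 2B at 0x1c = a2f6
  after D2: wrote 6B at 0x12 = f607eefb32cc
  after D3: wrote 8B at 0x0d = 464cfb696bc108f6
query mem[0x02]=0xfb, mem[0x16]=0x32, mem[0x17]=0xcc, mem[0x1d]=0xf6

MEM[0x02,0x16,0x17,0x1d] = fb 32 cc f6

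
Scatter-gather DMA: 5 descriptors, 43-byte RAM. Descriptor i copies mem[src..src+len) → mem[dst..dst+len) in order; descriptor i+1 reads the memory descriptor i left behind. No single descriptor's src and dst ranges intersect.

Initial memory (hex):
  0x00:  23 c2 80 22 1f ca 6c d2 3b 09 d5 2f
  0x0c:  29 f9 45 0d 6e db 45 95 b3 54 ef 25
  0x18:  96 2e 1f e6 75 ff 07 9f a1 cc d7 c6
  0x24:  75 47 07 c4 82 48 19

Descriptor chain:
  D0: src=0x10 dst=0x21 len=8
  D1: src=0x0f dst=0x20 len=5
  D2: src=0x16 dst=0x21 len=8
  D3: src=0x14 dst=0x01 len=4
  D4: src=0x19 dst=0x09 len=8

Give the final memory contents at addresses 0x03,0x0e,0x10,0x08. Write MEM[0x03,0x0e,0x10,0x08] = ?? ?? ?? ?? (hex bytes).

MEM[0x03,0x0e,0x10,0x08] = ef 07 0d 3b

  after D0: wrote 8B at 0x21 = 6edb4595b354ef25
  after D1: wrote 5B at 0x20 = 0d6edb4595
  after D2: wrote 8B at 0x21 = ef25962e1fe675ff
  after D3: wrote 4B at 0x01 = b354ef25
  after D4: wrote 8B at 0x09 = 2e1fe675ff079f0d
query mem[0x03]=0xef, mem[0x0e]=0x07, mem[0x10]=0x0d, mem[0x08]=0x3b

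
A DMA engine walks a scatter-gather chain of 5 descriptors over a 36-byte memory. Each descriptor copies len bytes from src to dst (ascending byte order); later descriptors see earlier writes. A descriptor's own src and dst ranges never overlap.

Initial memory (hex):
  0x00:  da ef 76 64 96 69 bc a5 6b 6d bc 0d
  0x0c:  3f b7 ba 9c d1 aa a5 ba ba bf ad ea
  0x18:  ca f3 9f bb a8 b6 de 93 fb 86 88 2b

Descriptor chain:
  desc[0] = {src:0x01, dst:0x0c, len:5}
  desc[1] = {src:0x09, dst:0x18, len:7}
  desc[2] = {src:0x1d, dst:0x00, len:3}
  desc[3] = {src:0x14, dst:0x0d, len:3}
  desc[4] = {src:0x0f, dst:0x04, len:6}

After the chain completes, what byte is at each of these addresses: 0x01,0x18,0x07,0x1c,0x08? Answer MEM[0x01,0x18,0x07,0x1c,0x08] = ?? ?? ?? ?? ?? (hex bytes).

MEM[0x01,0x18,0x07,0x1c,0x08] = 96 6d a5 76 ba

  after D0: wrote 5B at 0x0c = ef76649669
  after D1: wrote 7B at 0x18 = 6dbc0def766496
  after D2: wrote 3B at 0x00 = 649693
  after D3: wrote 3B at 0x0d = babfad
  after D4: wrote 6B at 0x04 = ad69aaa5baba
query mem[0x01]=0x96, mem[0x18]=0x6d, mem[0x07]=0xa5, mem[0x1c]=0x76, mem[0x08]=0xba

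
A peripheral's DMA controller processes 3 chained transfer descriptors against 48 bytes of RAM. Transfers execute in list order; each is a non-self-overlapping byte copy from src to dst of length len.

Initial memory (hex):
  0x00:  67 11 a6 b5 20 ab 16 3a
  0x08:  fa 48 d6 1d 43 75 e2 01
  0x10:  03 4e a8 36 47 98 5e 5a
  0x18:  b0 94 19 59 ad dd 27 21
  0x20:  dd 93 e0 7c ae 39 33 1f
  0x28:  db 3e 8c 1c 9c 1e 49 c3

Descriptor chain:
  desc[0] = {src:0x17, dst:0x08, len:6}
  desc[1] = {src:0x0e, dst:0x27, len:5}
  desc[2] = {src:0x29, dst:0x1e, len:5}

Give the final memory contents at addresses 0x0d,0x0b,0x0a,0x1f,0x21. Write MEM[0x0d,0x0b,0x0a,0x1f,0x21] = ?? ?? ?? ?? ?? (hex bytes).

D0: mem[0x08..0x0d] <- [5a b0 94 19 59 ad]
D1: mem[0x27..0x2b] <- [e2 01 03 4e a8]
D2: mem[0x1e..0x22] <- [03 4e a8 9c 1e]
query mem[0x0d]=0xad, mem[0x0b]=0x19, mem[0x0a]=0x94, mem[0x1f]=0x4e, mem[0x21]=0x9c

MEM[0x0d,0x0b,0x0a,0x1f,0x21] = ad 19 94 4e 9c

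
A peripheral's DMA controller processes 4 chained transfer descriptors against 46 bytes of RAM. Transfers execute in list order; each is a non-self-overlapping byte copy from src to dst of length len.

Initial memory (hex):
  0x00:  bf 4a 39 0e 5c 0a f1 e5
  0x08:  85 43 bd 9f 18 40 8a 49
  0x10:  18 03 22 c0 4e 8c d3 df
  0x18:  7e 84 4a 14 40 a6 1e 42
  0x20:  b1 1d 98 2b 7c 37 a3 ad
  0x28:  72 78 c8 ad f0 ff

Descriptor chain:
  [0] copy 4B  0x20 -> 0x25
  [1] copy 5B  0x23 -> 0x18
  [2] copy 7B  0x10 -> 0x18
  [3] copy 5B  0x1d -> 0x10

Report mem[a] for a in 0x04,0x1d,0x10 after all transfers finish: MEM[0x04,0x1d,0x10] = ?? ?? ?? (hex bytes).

MEM[0x04,0x1d,0x10] = 5c 8c 8c

[0] 0x20->0x25 len=4 : b1 1d 98 2b
[1] 0x23->0x18 len=5 : 2b 7c b1 1d 98
[2] 0x10->0x18 len=7 : 18 03 22 c0 4e 8c d3
[3] 0x1d->0x10 len=5 : 8c d3 42 b1 1d
query mem[0x04]=0x5c, mem[0x1d]=0x8c, mem[0x10]=0x8c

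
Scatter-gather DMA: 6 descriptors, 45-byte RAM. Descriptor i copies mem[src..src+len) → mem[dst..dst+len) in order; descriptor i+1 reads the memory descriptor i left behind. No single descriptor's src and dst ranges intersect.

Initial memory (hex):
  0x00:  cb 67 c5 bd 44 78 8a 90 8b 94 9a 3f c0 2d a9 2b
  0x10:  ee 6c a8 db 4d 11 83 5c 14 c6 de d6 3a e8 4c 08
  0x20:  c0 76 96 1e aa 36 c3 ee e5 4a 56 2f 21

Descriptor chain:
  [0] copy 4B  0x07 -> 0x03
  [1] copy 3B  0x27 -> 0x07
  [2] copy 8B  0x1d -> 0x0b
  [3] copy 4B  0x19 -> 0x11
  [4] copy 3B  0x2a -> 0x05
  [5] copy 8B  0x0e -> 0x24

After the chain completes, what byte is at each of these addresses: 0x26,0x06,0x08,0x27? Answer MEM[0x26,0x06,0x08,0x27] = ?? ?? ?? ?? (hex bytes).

[0] 0x07->0x03 len=4 : 90 8b 94 9a
[1] 0x27->0x07 len=3 : ee e5 4a
[2] 0x1d->0x0b len=8 : e8 4c 08 c0 76 96 1e aa
[3] 0x19->0x11 len=4 : c6 de d6 3a
[4] 0x2a->0x05 len=3 : 56 2f 21
[5] 0x0e->0x24 len=8 : c0 76 96 c6 de d6 3a 11
query mem[0x26]=0x96, mem[0x06]=0x2f, mem[0x08]=0xe5, mem[0x27]=0xc6

MEM[0x26,0x06,0x08,0x27] = 96 2f e5 c6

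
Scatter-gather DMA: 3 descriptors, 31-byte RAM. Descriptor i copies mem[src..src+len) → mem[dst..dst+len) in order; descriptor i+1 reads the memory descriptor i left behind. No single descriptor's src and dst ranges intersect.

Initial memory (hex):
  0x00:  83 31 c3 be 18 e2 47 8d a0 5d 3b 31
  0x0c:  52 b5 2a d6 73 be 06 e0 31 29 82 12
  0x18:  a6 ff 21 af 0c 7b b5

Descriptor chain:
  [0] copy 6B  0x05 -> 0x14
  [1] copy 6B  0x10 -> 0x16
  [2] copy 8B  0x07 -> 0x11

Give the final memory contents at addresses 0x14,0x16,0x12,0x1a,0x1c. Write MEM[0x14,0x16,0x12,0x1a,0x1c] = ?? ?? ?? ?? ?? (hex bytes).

[0] 0x05->0x14 len=6 : e2 47 8d a0 5d 3b
[1] 0x10->0x16 len=6 : 73 be 06 e0 e2 47
[2] 0x07->0x11 len=8 : 8d a0 5d 3b 31 52 b5 2a
query mem[0x14]=0x3b, mem[0x16]=0x52, mem[0x12]=0xa0, mem[0x1a]=0xe2, mem[0x1c]=0x0c

MEM[0x14,0x16,0x12,0x1a,0x1c] = 3b 52 a0 e2 0c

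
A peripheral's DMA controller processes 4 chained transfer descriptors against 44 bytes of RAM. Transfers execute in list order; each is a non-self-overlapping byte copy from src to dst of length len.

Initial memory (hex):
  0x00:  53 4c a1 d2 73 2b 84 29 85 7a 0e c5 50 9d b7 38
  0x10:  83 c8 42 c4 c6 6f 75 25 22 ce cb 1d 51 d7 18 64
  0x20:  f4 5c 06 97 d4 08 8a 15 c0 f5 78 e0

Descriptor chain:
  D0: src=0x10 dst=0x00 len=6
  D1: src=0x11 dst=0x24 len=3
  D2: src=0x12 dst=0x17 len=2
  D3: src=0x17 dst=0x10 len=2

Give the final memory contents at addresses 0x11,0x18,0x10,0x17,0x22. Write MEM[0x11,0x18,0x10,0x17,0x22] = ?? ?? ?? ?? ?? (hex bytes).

  after D0: wrote 6B at 0x00 = 83c842c4c66f
  after D1: wrote 3B at 0x24 = c842c4
  after D2: wrote 2B at 0x17 = 42c4
  after D3: wrote 2B at 0x10 = 42c4
query mem[0x11]=0xc4, mem[0x18]=0xc4, mem[0x10]=0x42, mem[0x17]=0x42, mem[0x22]=0x06

MEM[0x11,0x18,0x10,0x17,0x22] = c4 c4 42 42 06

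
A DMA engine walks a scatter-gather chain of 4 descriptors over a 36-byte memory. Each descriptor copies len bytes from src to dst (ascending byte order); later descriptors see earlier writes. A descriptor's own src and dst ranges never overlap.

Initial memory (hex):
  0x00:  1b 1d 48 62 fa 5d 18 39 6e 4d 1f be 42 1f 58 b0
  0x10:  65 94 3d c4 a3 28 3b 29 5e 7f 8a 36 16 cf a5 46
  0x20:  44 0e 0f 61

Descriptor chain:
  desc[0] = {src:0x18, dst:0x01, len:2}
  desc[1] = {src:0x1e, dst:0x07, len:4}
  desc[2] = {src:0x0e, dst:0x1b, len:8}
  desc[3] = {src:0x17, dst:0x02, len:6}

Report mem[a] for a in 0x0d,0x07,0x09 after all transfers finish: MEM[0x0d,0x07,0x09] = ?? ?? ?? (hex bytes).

MEM[0x0d,0x07,0x09] = 1f b0 44

  after D0: wrote 2B at 0x01 = 5e7f
  after D1: wrote 4B at 0x07 = a546440e
  after D2: wrote 8B at 0x1b = 58b065943dc4a328
  after D3: wrote 6B at 0x02 = 295e7f8a58b0
query mem[0x0d]=0x1f, mem[0x07]=0xb0, mem[0x09]=0x44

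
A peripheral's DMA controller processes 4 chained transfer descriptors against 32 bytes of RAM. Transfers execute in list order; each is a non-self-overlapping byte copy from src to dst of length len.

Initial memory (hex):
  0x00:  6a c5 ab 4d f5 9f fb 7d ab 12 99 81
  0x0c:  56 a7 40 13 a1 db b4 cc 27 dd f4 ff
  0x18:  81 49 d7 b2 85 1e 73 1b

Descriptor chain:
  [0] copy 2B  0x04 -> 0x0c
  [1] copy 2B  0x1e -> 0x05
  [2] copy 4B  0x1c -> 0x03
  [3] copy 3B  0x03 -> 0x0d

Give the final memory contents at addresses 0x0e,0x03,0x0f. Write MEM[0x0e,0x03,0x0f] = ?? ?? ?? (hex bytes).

MEM[0x0e,0x03,0x0f] = 1e 85 73

D0: mem[0x0c..0x0d] <- [f5 9f]
D1: mem[0x05..0x06] <- [73 1b]
D2: mem[0x03..0x06] <- [85 1e 73 1b]
D3: mem[0x0d..0x0f] <- [85 1e 73]
query mem[0x0e]=0x1e, mem[0x03]=0x85, mem[0x0f]=0x73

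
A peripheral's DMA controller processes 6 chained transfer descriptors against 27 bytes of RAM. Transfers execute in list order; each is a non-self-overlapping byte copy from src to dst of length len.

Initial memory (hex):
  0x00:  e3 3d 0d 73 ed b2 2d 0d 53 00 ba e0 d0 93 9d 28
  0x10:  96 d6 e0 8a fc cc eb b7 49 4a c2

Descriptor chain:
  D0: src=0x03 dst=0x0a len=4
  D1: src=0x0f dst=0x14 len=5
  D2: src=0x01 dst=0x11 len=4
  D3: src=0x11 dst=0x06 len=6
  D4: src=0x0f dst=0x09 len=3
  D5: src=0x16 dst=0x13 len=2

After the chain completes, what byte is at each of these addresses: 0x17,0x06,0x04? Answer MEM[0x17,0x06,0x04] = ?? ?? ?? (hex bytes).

D0: mem[0x0a..0x0d] <- [73 ed b2 2d]
D1: mem[0x14..0x18] <- [28 96 d6 e0 8a]
D2: mem[0x11..0x14] <- [3d 0d 73 ed]
D3: mem[0x06..0x0b] <- [3d 0d 73 ed 96 d6]
D4: mem[0x09..0x0b] <- [28 96 3d]
D5: mem[0x13..0x14] <- [d6 e0]
query mem[0x17]=0xe0, mem[0x06]=0x3d, mem[0x04]=0xed

MEM[0x17,0x06,0x04] = e0 3d ed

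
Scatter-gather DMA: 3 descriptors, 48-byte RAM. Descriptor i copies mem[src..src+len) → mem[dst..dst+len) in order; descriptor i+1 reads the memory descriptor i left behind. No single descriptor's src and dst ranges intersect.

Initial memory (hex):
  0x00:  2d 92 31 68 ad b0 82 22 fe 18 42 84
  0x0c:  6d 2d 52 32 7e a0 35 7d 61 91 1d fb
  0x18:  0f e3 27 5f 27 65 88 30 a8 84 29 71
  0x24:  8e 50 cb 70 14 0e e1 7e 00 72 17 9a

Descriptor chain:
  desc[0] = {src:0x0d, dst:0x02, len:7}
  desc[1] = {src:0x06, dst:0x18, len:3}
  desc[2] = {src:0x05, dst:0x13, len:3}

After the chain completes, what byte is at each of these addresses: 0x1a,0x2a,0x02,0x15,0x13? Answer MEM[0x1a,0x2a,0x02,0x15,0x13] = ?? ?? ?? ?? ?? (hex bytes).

MEM[0x1a,0x2a,0x02,0x15,0x13] = 7d e1 2d 35 7e

#0 dst[0x02+7] := {0x2d,0x52,0x32,0x7e,0xa0,0x35,0x7d}
#1 dst[0x18+3] := {0xa0,0x35,0x7d}
#2 dst[0x13+3] := {0x7e,0xa0,0x35}
query mem[0x1a]=0x7d, mem[0x2a]=0xe1, mem[0x02]=0x2d, mem[0x15]=0x35, mem[0x13]=0x7e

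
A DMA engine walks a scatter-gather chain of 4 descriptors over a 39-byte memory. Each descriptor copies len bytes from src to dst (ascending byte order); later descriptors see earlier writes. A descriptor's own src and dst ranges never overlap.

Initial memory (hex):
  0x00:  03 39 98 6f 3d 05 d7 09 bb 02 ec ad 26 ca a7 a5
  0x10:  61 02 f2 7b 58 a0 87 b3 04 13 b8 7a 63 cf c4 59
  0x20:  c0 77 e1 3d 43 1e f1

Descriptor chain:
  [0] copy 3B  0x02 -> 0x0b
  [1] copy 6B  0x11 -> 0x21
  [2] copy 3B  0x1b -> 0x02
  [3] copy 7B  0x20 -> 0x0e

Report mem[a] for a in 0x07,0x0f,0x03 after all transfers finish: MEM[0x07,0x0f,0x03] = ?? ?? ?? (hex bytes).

[0] 0x02->0x0b len=3 : 98 6f 3d
[1] 0x11->0x21 len=6 : 02 f2 7b 58 a0 87
[2] 0x1b->0x02 len=3 : 7a 63 cf
[3] 0x20->0x0e len=7 : c0 02 f2 7b 58 a0 87
query mem[0x07]=0x09, mem[0x0f]=0x02, mem[0x03]=0x63

MEM[0x07,0x0f,0x03] = 09 02 63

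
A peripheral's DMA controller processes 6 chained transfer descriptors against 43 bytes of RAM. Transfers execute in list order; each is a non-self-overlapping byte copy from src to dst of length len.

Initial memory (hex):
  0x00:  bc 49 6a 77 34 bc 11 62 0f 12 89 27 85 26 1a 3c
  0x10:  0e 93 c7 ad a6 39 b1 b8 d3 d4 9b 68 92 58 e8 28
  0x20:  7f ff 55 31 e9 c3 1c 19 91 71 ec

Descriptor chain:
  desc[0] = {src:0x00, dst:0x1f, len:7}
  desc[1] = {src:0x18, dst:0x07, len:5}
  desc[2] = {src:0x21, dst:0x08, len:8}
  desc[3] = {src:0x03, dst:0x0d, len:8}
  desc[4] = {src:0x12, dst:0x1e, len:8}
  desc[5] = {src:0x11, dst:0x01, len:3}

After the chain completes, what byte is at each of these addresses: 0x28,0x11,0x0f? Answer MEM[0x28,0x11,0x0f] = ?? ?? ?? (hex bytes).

MEM[0x28,0x11,0x0f] = 91 d3 bc

#0 dst[0x1f+7] := {0xbc,0x49,0x6a,0x77,0x34,0xbc,0x11}
#1 dst[0x07+5] := {0xd3,0xd4,0x9b,0x68,0x92}
#2 dst[0x08+8] := {0x6a,0x77,0x34,0xbc,0x11,0x1c,0x19,0x91}
#3 dst[0x0d+8] := {0x77,0x34,0xbc,0x11,0xd3,0x6a,0x77,0x34}
#4 dst[0x1e+8] := {0x6a,0x77,0x34,0x39,0xb1,0xb8,0xd3,0xd4}
#5 dst[0x01+3] := {0xd3,0x6a,0x77}
query mem[0x28]=0x91, mem[0x11]=0xd3, mem[0x0f]=0xbc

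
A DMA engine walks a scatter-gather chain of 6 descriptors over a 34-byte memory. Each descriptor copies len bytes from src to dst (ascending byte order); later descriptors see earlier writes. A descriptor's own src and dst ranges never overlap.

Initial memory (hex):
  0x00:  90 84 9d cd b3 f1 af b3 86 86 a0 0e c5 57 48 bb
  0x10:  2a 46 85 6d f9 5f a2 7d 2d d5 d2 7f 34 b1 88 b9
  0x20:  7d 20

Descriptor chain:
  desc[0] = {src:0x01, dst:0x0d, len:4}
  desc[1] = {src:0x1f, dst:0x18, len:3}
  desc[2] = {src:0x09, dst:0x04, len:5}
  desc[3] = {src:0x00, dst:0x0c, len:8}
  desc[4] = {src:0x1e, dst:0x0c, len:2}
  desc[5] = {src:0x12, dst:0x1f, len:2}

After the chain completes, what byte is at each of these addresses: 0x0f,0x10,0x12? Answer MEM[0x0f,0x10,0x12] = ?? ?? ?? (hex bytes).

  after D0: wrote 4B at 0x0d = 849dcdb3
  after D1: wrote 3B at 0x18 = b97d20
  after D2: wrote 5B at 0x04 = 86a00ec584
  after D3: wrote 8B at 0x0c = 90849dcd86a00ec5
  after D4: wrote 2B at 0x0c = 88b9
  after D5: wrote 2B at 0x1f = 0ec5
query mem[0x0f]=0xcd, mem[0x10]=0x86, mem[0x12]=0x0e

MEM[0x0f,0x10,0x12] = cd 86 0e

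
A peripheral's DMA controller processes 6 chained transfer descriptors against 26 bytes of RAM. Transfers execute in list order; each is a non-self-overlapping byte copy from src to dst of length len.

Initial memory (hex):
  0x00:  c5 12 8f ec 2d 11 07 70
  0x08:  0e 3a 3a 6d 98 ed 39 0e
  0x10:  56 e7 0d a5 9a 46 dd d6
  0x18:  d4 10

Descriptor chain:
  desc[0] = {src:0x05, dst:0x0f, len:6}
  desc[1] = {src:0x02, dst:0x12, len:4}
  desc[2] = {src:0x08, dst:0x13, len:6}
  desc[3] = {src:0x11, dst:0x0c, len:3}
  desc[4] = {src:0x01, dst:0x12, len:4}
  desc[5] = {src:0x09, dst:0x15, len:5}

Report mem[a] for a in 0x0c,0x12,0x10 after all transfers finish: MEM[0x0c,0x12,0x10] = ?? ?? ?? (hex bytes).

MEM[0x0c,0x12,0x10] = 70 12 07

D0: mem[0x0f..0x14] <- [11 07 70 0e 3a 3a]
D1: mem[0x12..0x15] <- [8f ec 2d 11]
D2: mem[0x13..0x18] <- [0e 3a 3a 6d 98 ed]
D3: mem[0x0c..0x0e] <- [70 8f 0e]
D4: mem[0x12..0x15] <- [12 8f ec 2d]
D5: mem[0x15..0x19] <- [3a 3a 6d 70 8f]
query mem[0x0c]=0x70, mem[0x12]=0x12, mem[0x10]=0x07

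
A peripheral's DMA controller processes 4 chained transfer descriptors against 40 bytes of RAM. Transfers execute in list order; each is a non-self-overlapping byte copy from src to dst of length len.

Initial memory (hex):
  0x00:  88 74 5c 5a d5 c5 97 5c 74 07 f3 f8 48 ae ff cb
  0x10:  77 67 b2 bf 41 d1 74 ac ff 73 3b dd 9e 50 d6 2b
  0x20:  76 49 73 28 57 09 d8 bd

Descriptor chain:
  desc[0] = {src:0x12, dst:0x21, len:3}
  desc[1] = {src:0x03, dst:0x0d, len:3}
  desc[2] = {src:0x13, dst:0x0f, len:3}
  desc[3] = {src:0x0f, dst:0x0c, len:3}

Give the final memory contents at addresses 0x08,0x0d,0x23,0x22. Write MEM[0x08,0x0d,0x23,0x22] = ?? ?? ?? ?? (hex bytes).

D0: mem[0x21..0x23] <- [b2 bf 41]
D1: mem[0x0d..0x0f] <- [5a d5 c5]
D2: mem[0x0f..0x11] <- [bf 41 d1]
D3: mem[0x0c..0x0e] <- [bf 41 d1]
query mem[0x08]=0x74, mem[0x0d]=0x41, mem[0x23]=0x41, mem[0x22]=0xbf

MEM[0x08,0x0d,0x23,0x22] = 74 41 41 bf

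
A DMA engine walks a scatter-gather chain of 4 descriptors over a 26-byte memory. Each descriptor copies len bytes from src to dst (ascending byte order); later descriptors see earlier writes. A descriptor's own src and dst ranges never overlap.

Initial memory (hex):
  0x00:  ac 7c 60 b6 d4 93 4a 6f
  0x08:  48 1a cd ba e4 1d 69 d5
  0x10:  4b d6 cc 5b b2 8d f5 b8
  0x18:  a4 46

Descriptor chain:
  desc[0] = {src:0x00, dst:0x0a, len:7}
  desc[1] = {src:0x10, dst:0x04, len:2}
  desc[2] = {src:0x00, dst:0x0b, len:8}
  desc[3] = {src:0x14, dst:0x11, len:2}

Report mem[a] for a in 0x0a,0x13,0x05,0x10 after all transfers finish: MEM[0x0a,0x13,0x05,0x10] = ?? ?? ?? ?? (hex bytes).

MEM[0x0a,0x13,0x05,0x10] = ac 5b d6 d6

D0: mem[0x0a..0x10] <- [ac 7c 60 b6 d4 93 4a]
D1: mem[0x04..0x05] <- [4a d6]
D2: mem[0x0b..0x12] <- [ac 7c 60 b6 4a d6 4a 6f]
D3: mem[0x11..0x12] <- [b2 8d]
query mem[0x0a]=0xac, mem[0x13]=0x5b, mem[0x05]=0xd6, mem[0x10]=0xd6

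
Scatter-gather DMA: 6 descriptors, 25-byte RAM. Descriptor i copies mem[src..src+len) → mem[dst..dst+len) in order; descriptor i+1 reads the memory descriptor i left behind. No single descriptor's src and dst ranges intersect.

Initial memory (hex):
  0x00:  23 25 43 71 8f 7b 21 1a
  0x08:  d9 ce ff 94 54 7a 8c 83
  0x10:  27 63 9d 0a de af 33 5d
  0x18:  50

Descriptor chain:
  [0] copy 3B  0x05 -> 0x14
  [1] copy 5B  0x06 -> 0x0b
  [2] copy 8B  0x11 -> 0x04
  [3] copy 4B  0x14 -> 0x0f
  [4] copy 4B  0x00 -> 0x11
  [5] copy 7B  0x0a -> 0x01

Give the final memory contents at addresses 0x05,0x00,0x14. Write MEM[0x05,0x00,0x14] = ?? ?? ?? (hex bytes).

  after D0: wrote 3B at 0x14 = 7b211a
  after D1: wrote 5B at 0x0b = 211ad9ceff
  after D2: wrote 8B at 0x04 = 639d0a7b211a5d50
  after D3: wrote 4B at 0x0f = 7b211a5d
  after D4: wrote 4B at 0x11 = 23254371
  after D5: wrote 7B at 0x01 = 5d501ad9ce7b21
query mem[0x05]=0xce, mem[0x00]=0x23, mem[0x14]=0x71

MEM[0x05,0x00,0x14] = ce 23 71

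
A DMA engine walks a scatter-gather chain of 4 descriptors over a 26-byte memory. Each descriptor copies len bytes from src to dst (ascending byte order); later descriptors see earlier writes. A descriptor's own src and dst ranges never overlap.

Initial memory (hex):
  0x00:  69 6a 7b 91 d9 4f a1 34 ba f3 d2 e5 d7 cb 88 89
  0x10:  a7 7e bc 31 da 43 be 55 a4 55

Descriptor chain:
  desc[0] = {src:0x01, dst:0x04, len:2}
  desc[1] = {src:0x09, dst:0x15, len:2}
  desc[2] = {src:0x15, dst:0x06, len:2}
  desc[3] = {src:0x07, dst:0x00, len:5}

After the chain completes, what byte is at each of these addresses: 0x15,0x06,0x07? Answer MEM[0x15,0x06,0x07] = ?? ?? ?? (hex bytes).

MEM[0x15,0x06,0x07] = f3 f3 d2

[0] 0x01->0x04 len=2 : 6a 7b
[1] 0x09->0x15 len=2 : f3 d2
[2] 0x15->0x06 len=2 : f3 d2
[3] 0x07->0x00 len=5 : d2 ba f3 d2 e5
query mem[0x15]=0xf3, mem[0x06]=0xf3, mem[0x07]=0xd2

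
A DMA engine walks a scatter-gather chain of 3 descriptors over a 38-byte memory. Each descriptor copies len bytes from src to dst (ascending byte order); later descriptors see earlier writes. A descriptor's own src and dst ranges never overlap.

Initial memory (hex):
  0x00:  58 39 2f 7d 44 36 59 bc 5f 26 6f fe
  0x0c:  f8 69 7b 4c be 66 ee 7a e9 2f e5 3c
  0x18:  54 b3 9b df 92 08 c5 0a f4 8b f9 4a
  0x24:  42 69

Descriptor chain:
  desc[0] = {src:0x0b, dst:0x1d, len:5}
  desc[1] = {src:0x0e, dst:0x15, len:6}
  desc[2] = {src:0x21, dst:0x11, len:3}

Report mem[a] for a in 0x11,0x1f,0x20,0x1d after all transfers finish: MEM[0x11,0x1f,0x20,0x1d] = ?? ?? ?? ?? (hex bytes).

MEM[0x11,0x1f,0x20,0x1d] = 4c 69 7b fe

#0 dst[0x1d+5] := {0xfe,0xf8,0x69,0x7b,0x4c}
#1 dst[0x15+6] := {0x7b,0x4c,0xbe,0x66,0xee,0x7a}
#2 dst[0x11+3] := {0x4c,0xf9,0x4a}
query mem[0x11]=0x4c, mem[0x1f]=0x69, mem[0x20]=0x7b, mem[0x1d]=0xfe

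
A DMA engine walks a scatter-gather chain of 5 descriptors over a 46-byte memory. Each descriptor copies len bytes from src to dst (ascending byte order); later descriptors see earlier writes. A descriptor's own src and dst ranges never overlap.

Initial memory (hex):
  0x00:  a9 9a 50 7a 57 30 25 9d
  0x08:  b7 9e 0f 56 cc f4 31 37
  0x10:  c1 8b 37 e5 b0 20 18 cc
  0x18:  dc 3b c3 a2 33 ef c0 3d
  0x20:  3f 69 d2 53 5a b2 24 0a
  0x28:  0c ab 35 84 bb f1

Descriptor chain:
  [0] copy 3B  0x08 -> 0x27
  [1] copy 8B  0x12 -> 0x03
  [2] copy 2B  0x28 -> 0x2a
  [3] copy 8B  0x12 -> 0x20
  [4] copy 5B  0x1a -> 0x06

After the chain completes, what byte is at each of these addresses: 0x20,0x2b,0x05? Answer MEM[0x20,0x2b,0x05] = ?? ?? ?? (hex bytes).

[0] 0x08->0x27 len=3 : b7 9e 0f
[1] 0x12->0x03 len=8 : 37 e5 b0 20 18 cc dc 3b
[2] 0x28->0x2a len=2 : 9e 0f
[3] 0x12->0x20 len=8 : 37 e5 b0 20 18 cc dc 3b
[4] 0x1a->0x06 len=5 : c3 a2 33 ef c0
query mem[0x20]=0x37, mem[0x2b]=0x0f, mem[0x05]=0xb0

MEM[0x20,0x2b,0x05] = 37 0f b0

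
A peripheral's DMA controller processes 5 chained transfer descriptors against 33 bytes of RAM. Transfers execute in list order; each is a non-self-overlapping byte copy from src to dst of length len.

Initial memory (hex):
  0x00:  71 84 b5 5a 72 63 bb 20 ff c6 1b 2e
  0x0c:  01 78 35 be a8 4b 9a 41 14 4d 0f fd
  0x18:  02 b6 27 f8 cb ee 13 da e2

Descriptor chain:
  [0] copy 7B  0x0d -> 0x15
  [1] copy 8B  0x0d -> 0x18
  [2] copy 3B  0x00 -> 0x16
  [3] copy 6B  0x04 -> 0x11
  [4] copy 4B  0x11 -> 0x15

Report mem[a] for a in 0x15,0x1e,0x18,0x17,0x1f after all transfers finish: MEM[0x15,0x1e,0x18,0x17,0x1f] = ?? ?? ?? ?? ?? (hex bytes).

MEM[0x15,0x1e,0x18,0x17,0x1f] = 72 41 20 bb 14

#0 dst[0x15+7] := {0x78,0x35,0xbe,0xa8,0x4b,0x9a,0x41}
#1 dst[0x18+8] := {0x78,0x35,0xbe,0xa8,0x4b,0x9a,0x41,0x14}
#2 dst[0x16+3] := {0x71,0x84,0xb5}
#3 dst[0x11+6] := {0x72,0x63,0xbb,0x20,0xff,0xc6}
#4 dst[0x15+4] := {0x72,0x63,0xbb,0x20}
query mem[0x15]=0x72, mem[0x1e]=0x41, mem[0x18]=0x20, mem[0x17]=0xbb, mem[0x1f]=0x14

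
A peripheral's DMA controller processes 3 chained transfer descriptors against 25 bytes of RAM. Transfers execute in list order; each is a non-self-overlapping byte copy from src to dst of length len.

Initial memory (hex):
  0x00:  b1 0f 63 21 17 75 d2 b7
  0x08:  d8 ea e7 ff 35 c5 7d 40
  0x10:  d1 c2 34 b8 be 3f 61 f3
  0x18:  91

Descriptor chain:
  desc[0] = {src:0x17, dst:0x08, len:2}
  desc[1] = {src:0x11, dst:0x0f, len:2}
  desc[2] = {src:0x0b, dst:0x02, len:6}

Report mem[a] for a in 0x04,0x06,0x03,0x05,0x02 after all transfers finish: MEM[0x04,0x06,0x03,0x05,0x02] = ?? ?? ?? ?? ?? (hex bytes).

[0] 0x17->0x08 len=2 : f3 91
[1] 0x11->0x0f len=2 : c2 34
[2] 0x0b->0x02 len=6 : ff 35 c5 7d c2 34
query mem[0x04]=0xc5, mem[0x06]=0xc2, mem[0x03]=0x35, mem[0x05]=0x7d, mem[0x02]=0xff

MEM[0x04,0x06,0x03,0x05,0x02] = c5 c2 35 7d ff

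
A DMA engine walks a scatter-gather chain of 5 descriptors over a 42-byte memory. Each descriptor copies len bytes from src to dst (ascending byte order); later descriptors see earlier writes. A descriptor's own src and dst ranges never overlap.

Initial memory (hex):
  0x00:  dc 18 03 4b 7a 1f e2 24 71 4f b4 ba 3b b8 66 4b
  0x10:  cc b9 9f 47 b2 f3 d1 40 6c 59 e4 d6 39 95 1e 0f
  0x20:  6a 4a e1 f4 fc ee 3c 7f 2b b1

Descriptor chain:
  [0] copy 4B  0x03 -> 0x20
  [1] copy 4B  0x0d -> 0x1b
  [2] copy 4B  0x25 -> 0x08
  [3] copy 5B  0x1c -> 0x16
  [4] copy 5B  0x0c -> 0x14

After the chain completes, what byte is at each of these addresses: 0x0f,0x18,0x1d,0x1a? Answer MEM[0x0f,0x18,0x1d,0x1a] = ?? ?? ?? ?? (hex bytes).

MEM[0x0f,0x18,0x1d,0x1a] = 4b cc 4b 4b

  after D0: wrote 4B at 0x20 = 4b7a1fe2
  after D1: wrote 4B at 0x1b = b8664bcc
  after D2: wrote 4B at 0x08 = ee3c7f2b
  after D3: wrote 5B at 0x16 = 664bcc0f4b
  after D4: wrote 5B at 0x14 = 3bb8664bcc
query mem[0x0f]=0x4b, mem[0x18]=0xcc, mem[0x1d]=0x4b, mem[0x1a]=0x4b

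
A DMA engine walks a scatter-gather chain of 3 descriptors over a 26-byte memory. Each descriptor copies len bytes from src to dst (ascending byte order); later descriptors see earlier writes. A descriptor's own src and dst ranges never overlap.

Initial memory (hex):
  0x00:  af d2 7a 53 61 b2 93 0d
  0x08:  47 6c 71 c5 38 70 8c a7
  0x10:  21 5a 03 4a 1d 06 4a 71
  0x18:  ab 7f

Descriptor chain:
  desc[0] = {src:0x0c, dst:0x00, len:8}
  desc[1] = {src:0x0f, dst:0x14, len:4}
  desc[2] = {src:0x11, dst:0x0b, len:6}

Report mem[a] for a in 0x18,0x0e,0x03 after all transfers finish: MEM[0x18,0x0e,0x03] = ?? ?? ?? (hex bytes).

MEM[0x18,0x0e,0x03] = ab a7 a7

#0 dst[0x00+8] := {0x38,0x70,0x8c,0xa7,0x21,0x5a,0x03,0x4a}
#1 dst[0x14+4] := {0xa7,0x21,0x5a,0x03}
#2 dst[0x0b+6] := {0x5a,0x03,0x4a,0xa7,0x21,0x5a}
query mem[0x18]=0xab, mem[0x0e]=0xa7, mem[0x03]=0xa7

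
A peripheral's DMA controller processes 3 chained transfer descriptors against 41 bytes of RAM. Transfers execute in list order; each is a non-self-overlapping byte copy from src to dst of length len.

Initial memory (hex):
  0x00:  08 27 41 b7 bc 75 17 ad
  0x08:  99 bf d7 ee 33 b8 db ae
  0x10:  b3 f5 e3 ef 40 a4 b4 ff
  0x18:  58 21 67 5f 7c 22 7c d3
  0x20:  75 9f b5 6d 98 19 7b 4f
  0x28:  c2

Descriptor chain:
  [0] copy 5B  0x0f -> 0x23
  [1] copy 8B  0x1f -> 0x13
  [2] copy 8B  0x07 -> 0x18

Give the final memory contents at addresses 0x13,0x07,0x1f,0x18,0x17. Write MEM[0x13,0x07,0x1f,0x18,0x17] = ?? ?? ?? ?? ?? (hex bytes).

D0: mem[0x23..0x27] <- [ae b3 f5 e3 ef]
D1: mem[0x13..0x1a] <- [d3 75 9f b5 ae b3 f5 e3]
D2: mem[0x18..0x1f] <- [ad 99 bf d7 ee 33 b8 db]
query mem[0x13]=0xd3, mem[0x07]=0xad, mem[0x1f]=0xdb, mem[0x18]=0xad, mem[0x17]=0xae

MEM[0x13,0x07,0x1f,0x18,0x17] = d3 ad db ad ae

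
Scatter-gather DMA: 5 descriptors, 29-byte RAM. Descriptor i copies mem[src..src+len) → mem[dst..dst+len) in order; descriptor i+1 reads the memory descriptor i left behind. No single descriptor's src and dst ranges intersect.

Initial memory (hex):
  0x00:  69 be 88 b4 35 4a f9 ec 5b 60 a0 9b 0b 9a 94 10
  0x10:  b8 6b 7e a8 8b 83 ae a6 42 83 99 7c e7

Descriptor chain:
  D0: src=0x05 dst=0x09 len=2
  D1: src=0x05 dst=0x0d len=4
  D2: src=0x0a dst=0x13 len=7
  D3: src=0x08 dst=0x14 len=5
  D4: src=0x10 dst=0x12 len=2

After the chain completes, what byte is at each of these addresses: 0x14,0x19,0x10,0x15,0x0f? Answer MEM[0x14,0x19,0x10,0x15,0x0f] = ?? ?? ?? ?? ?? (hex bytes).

D0: mem[0x09..0x0a] <- [4a f9]
D1: mem[0x0d..0x10] <- [4a f9 ec 5b]
D2: mem[0x13..0x19] <- [f9 9b 0b 4a f9 ec 5b]
D3: mem[0x14..0x18] <- [5b 4a f9 9b 0b]
D4: mem[0x12..0x13] <- [5b 6b]
query mem[0x14]=0x5b, mem[0x19]=0x5b, mem[0x10]=0x5b, mem[0x15]=0x4a, mem[0x0f]=0xec

MEM[0x14,0x19,0x10,0x15,0x0f] = 5b 5b 5b 4a ec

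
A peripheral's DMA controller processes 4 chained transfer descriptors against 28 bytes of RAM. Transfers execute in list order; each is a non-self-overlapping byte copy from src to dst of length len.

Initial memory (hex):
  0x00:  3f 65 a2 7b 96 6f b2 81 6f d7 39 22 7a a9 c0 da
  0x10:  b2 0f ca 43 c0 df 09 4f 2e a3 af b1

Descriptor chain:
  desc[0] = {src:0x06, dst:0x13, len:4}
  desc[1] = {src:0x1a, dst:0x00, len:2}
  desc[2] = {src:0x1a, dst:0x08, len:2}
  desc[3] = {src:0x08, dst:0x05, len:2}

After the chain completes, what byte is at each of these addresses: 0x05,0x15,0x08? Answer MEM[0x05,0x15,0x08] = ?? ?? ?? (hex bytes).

D0: mem[0x13..0x16] <- [b2 81 6f d7]
D1: mem[0x00..0x01] <- [af b1]
D2: mem[0x08..0x09] <- [af b1]
D3: mem[0x05..0x06] <- [af b1]
query mem[0x05]=0xaf, mem[0x15]=0x6f, mem[0x08]=0xaf

MEM[0x05,0x15,0x08] = af 6f af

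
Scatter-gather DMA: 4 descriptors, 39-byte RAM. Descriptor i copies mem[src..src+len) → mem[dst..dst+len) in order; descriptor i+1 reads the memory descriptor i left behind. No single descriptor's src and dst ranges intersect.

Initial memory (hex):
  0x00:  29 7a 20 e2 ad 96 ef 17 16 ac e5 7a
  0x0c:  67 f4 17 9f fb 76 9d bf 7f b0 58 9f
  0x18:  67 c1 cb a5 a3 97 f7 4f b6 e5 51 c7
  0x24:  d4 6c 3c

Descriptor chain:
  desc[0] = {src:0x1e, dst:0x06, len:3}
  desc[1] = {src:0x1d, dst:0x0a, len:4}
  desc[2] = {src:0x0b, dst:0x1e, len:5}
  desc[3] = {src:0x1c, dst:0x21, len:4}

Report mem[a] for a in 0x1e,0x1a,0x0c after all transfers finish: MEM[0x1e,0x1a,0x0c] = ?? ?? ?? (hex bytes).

MEM[0x1e,0x1a,0x0c] = f7 cb 4f

[0] 0x1e->0x06 len=3 : f7 4f b6
[1] 0x1d->0x0a len=4 : 97 f7 4f b6
[2] 0x0b->0x1e len=5 : f7 4f b6 17 9f
[3] 0x1c->0x21 len=4 : a3 97 f7 4f
query mem[0x1e]=0xf7, mem[0x1a]=0xcb, mem[0x0c]=0x4f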